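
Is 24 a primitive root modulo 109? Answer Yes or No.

Yes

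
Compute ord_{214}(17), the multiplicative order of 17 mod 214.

By Lagrange's theorem, ord_214(17) divides φ(214) = φ(2)·φ(107) = 1·106 = 106 = 2 · 53.
Divisors of 106: 1, 2, 53, 106.
Compute 17^d (mod 214) for the divisors d until we hit 1:
17^1 ≡ 17 (mod 214)
17^2 ≡ 75 (mod 214)
17^53 ≡ 213 (mod 214)
17^106 ≡ 1 (mod 214) ✓
So ord_214(17) = 106.

106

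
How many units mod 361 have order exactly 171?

108

φ(361) = φ(19^2) = 19·(19−1) = 342 = 2 · 3^2 · 19.
(Z/361Z)^× is cyclic (|G| = 342); a cyclic group of order m has exactly φ(d) elements of each order d | m, and none otherwise.
171 = 3^2 · 19 divides 342, and φ(171) = 108.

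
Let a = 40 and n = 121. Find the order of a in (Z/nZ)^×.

Since 40 ∈ (Z/121Z)^×, its order divides φ(121) = φ(11^2) = 11·(11−1) = 110 = 2 · 5 · 11.
Divisors of 110: 1, 2, 5, 10, 11, 22, 55, 110.
Evaluate successive powers at the divisors of 110:
40^1 ≡ 40 (mod 121)
40^2 ≡ 27 (mod 121)
40^5 ≡ 120 (mod 121)
40^10 ≡ 1 (mod 121) ✓
Hence ord(40) = 10.

10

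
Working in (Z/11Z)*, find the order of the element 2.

The order of 2 must divide φ(11) = 11 − 1 = 10 = 2 · 5.
Divisors of 10: 1, 2, 5, 10.
Compute 2^d (mod 11) for the divisors d until we hit 1:
2^1 ≡ 2 (mod 11)
2^2 ≡ 4 (mod 11)
2^5 ≡ 10 (mod 11)
2^10 ≡ 1 (mod 11) ✓
So ord_11(2) = 10.

10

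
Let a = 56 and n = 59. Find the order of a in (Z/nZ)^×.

58

ord(56) | φ(59) = 59 − 1 = 58 = 2 · 29.
Divisors of 58: 1, 2, 29, 58.
Compute 56^d (mod 59) for the divisors d until we hit 1:
56^1 ≡ 56
56^2 ≡ 9
56^29 ≡ 58
56^58 ≡ 1
So ord_59(56) = 58.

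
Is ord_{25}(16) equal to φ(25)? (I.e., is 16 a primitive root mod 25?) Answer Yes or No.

No

φ(25) = φ(5^2) = 5·(5−1) = 20 = 2^2 · 5.
It suffices to check that the order of 16 is not a proper divisor of 20: compute 16^(20/q) for q ∈ {2, 5}.
16^10 ≡ 1 (mod 25)  [q = 2: ≡ 1 ✗]
16^4 ≡ 11 (mod 25)  [q = 5: ≢ 1 ✓]
The check at q = 2 fails, so 16 generates a proper subgroup.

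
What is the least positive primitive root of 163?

2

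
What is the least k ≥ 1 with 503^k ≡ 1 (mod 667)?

308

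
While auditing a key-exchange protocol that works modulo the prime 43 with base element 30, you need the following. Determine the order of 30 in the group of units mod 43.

42

By Lagrange's theorem, ord_43(30) divides φ(43) = 43 − 1 = 42 = 2 · 3 · 7.
Divisors of 42: 1, 2, 3, 6, 7, 14, 21, 42.
Check 30^d mod 43 for each divisor in increasing order:
30^1 ≡ 30 (mod 43)
30^2 ≡ 40 (mod 43)
30^3 ≡ 39 (mod 43)
30^6 ≡ 16 (mod 43)
30^7 ≡ 7 (mod 43)
30^14 ≡ 6 (mod 43)
30^21 ≡ 42 (mod 43)
30^42 ≡ 1 (mod 43) ✓
Hence ord(30) = 42.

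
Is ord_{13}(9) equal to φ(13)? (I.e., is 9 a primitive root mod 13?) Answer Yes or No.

No

φ(13) = 13 − 1 = 12 = 2^2 · 3.
Test 9^(12/q) mod 13 for each prime factor q of 12:
9^6 ≡ 1 (mod 13)  [q = 2: ≡ 1 ✗]
9^4 ≡ 9 (mod 13)  [q = 3: ≢ 1 ✓]
Since 9^6 ≡ 1, the order of 9 divides 6 < 12, so 9 is not a primitive root.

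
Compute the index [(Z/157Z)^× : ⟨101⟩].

12

The order of 101 must divide φ(157) = 157 − 1 = 156 = 2^2 · 3 · 13.
Divisors of 156: 1, 2, 3, 4, 6, 12, 13, 26, 39, 52, 78, 156.
Compute 101^d (mod 157) for the divisors d until we hit 1:
101^1 ≡ 101 (mod 157)
101^2 ≡ 153 (mod 157)
101^3 ≡ 67 (mod 157)
101^4 ≡ 16 (mod 157)
101^6 ≡ 93 (mod 157)
101^12 ≡ 14 (mod 157)
101^13 ≡ 1 (mod 157) ✓
Thus |⟨101⟩| = ord(101) = 13.
Index = |(Z/157Z)^×| / |⟨101⟩| = 156 / 13 = 12.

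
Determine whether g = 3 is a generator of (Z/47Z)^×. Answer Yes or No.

φ(47) = 47 − 1 = 46 = 2 · 23.
Test 3^(46/q) mod 47 for each prime factor q of 46:
3^23 ≡ 1 (mod 47)  [q = 2: ≡ 1 ✗]
3^2 ≡ 9 (mod 47)  [q = 23: ≢ 1 ✓]
Since 3^23 ≡ 1, the order of 3 divides 23 < 46, so 3 is not a primitive root.

No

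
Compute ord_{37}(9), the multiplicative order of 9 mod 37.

9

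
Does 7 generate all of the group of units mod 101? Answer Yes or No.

Yes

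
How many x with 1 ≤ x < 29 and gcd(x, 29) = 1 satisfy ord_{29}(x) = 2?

1

φ(29) = 29 − 1 = 28 = 2^2 · 7.
In a cyclic group of order 28, there are φ(d) elements of order d for each divisor d of 28, and zero for non-divisors.
2 | 28, and φ(2) = 2 − 1 = 1.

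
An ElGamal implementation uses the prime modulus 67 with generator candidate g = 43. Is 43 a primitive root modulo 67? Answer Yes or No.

No

φ(67) = 67 − 1 = 66 = 2 · 3 · 11.
An element g generates (Z/67Z)^× iff g^(66/q) ≢ 1 (mod 67) for each prime q ∈ {2, 3, 11}.
43^33 ≡ 66 (mod 67)  [q = 2: ≢ 1 ✓]
43^22 ≡ 1 (mod 67)  [q = 3: ≡ 1 ✗]
43^6 ≡ 15 (mod 67)  [q = 11: ≢ 1 ✓]
43^22 ≡ 1 shows ord(43) | 22, strictly less than φ(67); not a primitive root.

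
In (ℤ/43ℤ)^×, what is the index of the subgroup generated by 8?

3

ord(8) | φ(43) = 43 − 1 = 42 = 2 · 3 · 7.
Divisors of 42: 1, 2, 3, 6, 7, 14, 21, 42.
Check 8^d mod 43 for each divisor in increasing order:
8^1 ≡ 8 (mod 43)
8^2 ≡ 21 (mod 43)
8^3 ≡ 39 (mod 43)
8^6 ≡ 16 (mod 43)
8^7 ≡ 42 (mod 43)
8^14 ≡ 1 (mod 43) ✓
Thus |⟨8⟩| = ord(8) = 14.
Index = |(Z/43Z)^×| / |⟨8⟩| = 42 / 14 = 3.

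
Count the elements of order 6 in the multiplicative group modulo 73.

2

φ(73) = 73 − 1 = 72 = 2^3 · 3^2.
Since (Z/73Z)^× is cyclic of order 72, the number of elements of order d is φ(d) when d | 72 and 0 otherwise.
6 = 2 · 3 divides 72, and φ(6) = 2.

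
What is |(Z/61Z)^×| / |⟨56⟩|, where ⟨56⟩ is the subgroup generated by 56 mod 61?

4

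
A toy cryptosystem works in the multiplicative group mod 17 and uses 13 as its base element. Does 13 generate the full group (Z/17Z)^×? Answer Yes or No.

No

φ(17) = 17 − 1 = 16 = 2^4.
Test 13^(16/q) mod 17 for each prime factor q of 16:
13^8 ≡ 1 (mod 17)  [q = 2: ≡ 1 ✗]
The check at q = 2 fails, so 13 generates a proper subgroup.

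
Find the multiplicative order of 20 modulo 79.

39

ord(20) | φ(79) = 79 − 1 = 78 = 2 · 3 · 13.
Divisors of 78: 1, 2, 3, 6, 13, 26, 39, 78.
Compute 20^d (mod 79) for the divisors d until we hit 1:
20^1 ≡ 20
20^2 ≡ 5
20^3 ≡ 21
20^6 ≡ 46
20^13 ≡ 55
20^26 ≡ 23
20^39 ≡ 1
The smallest such exponent is 39, so the order of 20 is 39.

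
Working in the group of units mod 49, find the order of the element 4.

21

ord(4) | φ(49) = φ(7^2) = 7·(7−1) = 42 = 2 · 3 · 7.
Divisors of 42: 1, 2, 3, 6, 7, 14, 21, 42.
Compute 4^d (mod 49) for the divisors d until we hit 1:
4^1 ≡ 4 (mod 49)
4^2 ≡ 16 (mod 49)
4^3 ≡ 15 (mod 49)
4^6 ≡ 29 (mod 49)
4^7 ≡ 18 (mod 49)
4^14 ≡ 30 (mod 49)
4^21 ≡ 1 (mod 49) ✓
Hence ord(4) = 21.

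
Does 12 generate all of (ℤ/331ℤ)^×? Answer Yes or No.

φ(331) = 331 − 1 = 330 = 2 · 3 · 5 · 11.
It suffices to check that the order of 12 is not a proper divisor of 330: compute 12^(330/q) for q ∈ {2, 3, 5, 11}.
12^165 ≡ 330 (mod 331)  [q = 2: ≢ 1 ✓]
12^110 ≡ 1 (mod 331)  [q = 3: ≡ 1 ✗]
12^66 ≡ 323 (mod 331)  [q = 5: ≢ 1 ✓]
12^30 ≡ 270 (mod 331)  [q = 11: ≢ 1 ✓]
12^110 ≡ 1 shows ord(12) | 110, strictly less than φ(331); not a primitive root.

No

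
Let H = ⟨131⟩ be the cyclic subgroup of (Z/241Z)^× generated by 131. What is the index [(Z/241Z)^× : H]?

1

By Lagrange's theorem, ord_241(131) divides φ(241) = 241 − 1 = 240 = 2^4 · 3 · 5.
Divisors of 240: 1, 2, 3, 4, 5, 6, 8, 10, 12, 15, 16, 20, 24, 30, 40, 48, 60, 80, 120, 240.
Check 131^d mod 241 for each divisor in increasing order:
131^1 ≡ 131 (mod 241)
131^2 ≡ 50 (mod 241)
131^3 ≡ 43 (mod 241)
131^4 ≡ 90 (mod 241)
131^5 ≡ 222 (mod 241)
131^6 ≡ 162 (mod 241)
131^8 ≡ 147 (mod 241)
131^10 ≡ 120 (mod 241)
131^12 ≡ 216 (mod 241)
131^15 ≡ 130 (mod 241)
131^16 ≡ 160 (mod 241)
131^20 ≡ 181 (mod 241)
131^24 ≡ 143 (mod 241)
131^30 ≡ 30 (mod 241)
131^40 ≡ 226 (mod 241)
131^48 ≡ 205 (mod 241)
131^60 ≡ 177 (mod 241)
131^80 ≡ 225 (mod 241)
131^120 ≡ 240 (mod 241)
131^240 ≡ 1 (mod 241) ✓
So ord_241(131) = 240, hence |⟨131⟩| = 240.
[(Z/241Z)^× : ⟨131⟩] = 240/240 = 1.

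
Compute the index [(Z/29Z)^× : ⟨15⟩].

1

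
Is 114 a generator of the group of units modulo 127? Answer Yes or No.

Yes

φ(127) = 127 − 1 = 126 = 2 · 3^2 · 7.
An element g generates (Z/127Z)^× iff g^(126/q) ≢ 1 (mod 127) for each prime q ∈ {2, 3, 7}.
114^63 ≡ 126 (mod 127)  [q = 2: ≢ 1 ✓]
114^42 ≡ 107 (mod 127)  [q = 3: ≢ 1 ✓]
114^18 ≡ 64 (mod 127)  [q = 7: ≢ 1 ✓]
Every test exponent gives a nontrivial residue, hence 114 generates the full group.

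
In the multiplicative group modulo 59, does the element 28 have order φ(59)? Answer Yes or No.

No

φ(59) = 59 − 1 = 58 = 2 · 29.
An element g generates (Z/59Z)^× iff g^(58/q) ≢ 1 (mod 59) for each prime q ∈ {2, 29}.
28^29 ≡ 1 (mod 59)  [q = 2: ≡ 1 ✗]
28^2 ≡ 17 (mod 59)  [q = 29: ≢ 1 ✓]
The check at q = 2 fails, so 28 generates a proper subgroup.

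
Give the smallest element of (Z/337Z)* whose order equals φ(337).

10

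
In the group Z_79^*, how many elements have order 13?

12

φ(79) = 79 − 1 = 78 = 2 · 3 · 13.
In a cyclic group of order 78, there are φ(d) elements of order d for each divisor d of 78, and zero for non-divisors.
13 | 78, and φ(13) = 13 − 1 = 12.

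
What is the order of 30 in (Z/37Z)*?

The order of 30 must divide φ(37) = 37 − 1 = 36 = 2^2 · 3^2.
Divisors of 36: 1, 2, 3, 4, 6, 9, 12, 18, 36.
Check 30^d mod 37 for each divisor in increasing order:
30^1 ≡ 30 (mod 37)
30^2 ≡ 12 (mod 37)
30^3 ≡ 27 (mod 37)
30^4 ≡ 33 (mod 37)
30^6 ≡ 26 (mod 37)
30^9 ≡ 36 (mod 37)
30^12 ≡ 10 (mod 37)
30^18 ≡ 1 (mod 37) ✓
Therefore the multiplicative order of 30 modulo 37 is 18.

18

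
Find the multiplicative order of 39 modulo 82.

By Lagrange's theorem, ord_82(39) divides φ(82) = φ(2)·φ(41) = 1·40 = 40 = 2^3 · 5.
Divisors of 40: 1, 2, 4, 5, 8, 10, 20, 40.
Test each divisor d:
39^1 ≡ 39
39^2 ≡ 45
39^4 ≡ 57
39^5 ≡ 9
39^8 ≡ 51
39^10 ≡ 81
39^20 ≡ 1
Therefore the multiplicative order of 39 modulo 82 is 20.

20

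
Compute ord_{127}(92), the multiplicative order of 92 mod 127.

126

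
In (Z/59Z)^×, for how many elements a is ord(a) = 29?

φ(59) = 59 − 1 = 58 = 2 · 29.
(Z/59Z)^× is cyclic (|G| = 58); a cyclic group of order m has exactly φ(d) elements of each order d | m, and none otherwise.
29 | 58, and φ(29) = 29 − 1 = 28.

28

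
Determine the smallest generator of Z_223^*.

φ(223) = 223 − 1 = 222 = 2 · 3 · 37.
Test candidates g = 2, 3, … against the prime factors q ∈ {2, 3, 37} of φ(223): g is a generator iff g^(222/q) ≢ 1 for every such q.
g = 2: 2^111 ≡ 1 — hits 1, so not a primitive root.
g = 3: 3^111 ≡ 222; 3^74 ≡ 183; 3^6 ≡ 60 — none is 1, so 3 is a primitive root.
Hence the least primitive root of 223 is 3.

3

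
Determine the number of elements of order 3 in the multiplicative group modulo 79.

2

φ(79) = 79 − 1 = 78 = 2 · 3 · 13.
Since (Z/79Z)^× is cyclic of order 78, the number of elements of order d is φ(d) when d | 78 and 0 otherwise.
3 | 78, and φ(3) = 3 − 1 = 2.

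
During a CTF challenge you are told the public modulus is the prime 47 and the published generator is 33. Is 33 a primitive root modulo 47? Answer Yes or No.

Yes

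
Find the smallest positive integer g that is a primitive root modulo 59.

φ(59) = 59 − 1 = 58 = 2 · 29.
g is a primitive root iff g^(58/q) ≢ 1 (mod 59) for each prime q ∈ {2, 29}.
g = 2: 2^29 ≡ 58; 2^2 ≡ 4 — none is 1, so 2 is a primitive root.
So 2 is the smallest generator of (Z/59Z)^×.

2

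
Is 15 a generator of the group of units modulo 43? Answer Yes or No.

No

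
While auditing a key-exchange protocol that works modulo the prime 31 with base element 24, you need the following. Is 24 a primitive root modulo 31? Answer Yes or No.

φ(31) = 31 − 1 = 30 = 2 · 3 · 5.
It suffices to check that the order of 24 is not a proper divisor of 30: compute 24^(30/q) for q ∈ {2, 3, 5}.
24^15 ≡ 30 (mod 31)  [q = 2: ≢ 1 ✓]
24^10 ≡ 25 (mod 31)  [q = 3: ≢ 1 ✓]
24^6 ≡ 4 (mod 31)  [q = 5: ≢ 1 ✓]
None equal 1, so ord_31(24) = 30: 24 is a primitive root.

Yes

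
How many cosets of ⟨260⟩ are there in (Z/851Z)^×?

36

The order of 260 must divide φ(851) = φ(23·37) = (23−1)·(37−1) = 22·36 = 792 = 2^3 · 3^2 · 11.
Divisors of 792: 1, 2, 3, 4, 6, 8, 9, 11, 12, 18, 22, 24, 33, 36, 44, 66, 72, 88, 99, 132, 198, 264, 396, 792.
Check 260^d mod 851 for each divisor in increasing order:
260^1 ≡ 260 (mod 851)
260^2 ≡ 371 (mod 851)
260^3 ≡ 297 (mod 851)
260^4 ≡ 630 (mod 851)
260^6 ≡ 556 (mod 851)
260^8 ≡ 334 (mod 851)
260^9 ≡ 38 (mod 851)
260^11 ≡ 482 (mod 851)
260^12 ≡ 223 (mod 851)
260^18 ≡ 593 (mod 851)
260^22 ≡ 1 (mod 851) ✓
The order of 260 is 22, so the subgroup it generates has 22 elements.
Index = |(Z/851Z)^×| / |⟨260⟩| = 792 / 22 = 36.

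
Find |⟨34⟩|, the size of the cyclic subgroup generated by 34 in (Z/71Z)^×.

14

Since 34 ∈ (Z/71Z)^×, its order divides φ(71) = 71 − 1 = 70 = 2 · 5 · 7.
Divisors of 70: 1, 2, 5, 7, 10, 14, 35, 70.
Test each divisor d:
34^1 ≡ 34
34^2 ≡ 20
34^5 ≡ 39
34^7 ≡ 70
34^10 ≡ 30
34^14 ≡ 1
Hence ord(34) = 14.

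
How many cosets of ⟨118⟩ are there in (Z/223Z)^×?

ord(118) | φ(223) = 223 − 1 = 222 = 2 · 3 · 37.
Divisors of 222: 1, 2, 3, 6, 37, 74, 111, 222.
Evaluate successive powers at the divisors of 222:
118^1 ≡ 118
118^2 ≡ 98
118^3 ≡ 191
118^6 ≡ 132
118^37 ≡ 222
118^74 ≡ 1
The order of 118 is 74, so the subgroup it generates has 74 elements.
The index is φ(223) / ord(118) = 222 / 74 = 3.

3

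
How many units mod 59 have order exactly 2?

1

φ(59) = 59 − 1 = 58 = 2 · 29.
Since (Z/59Z)^× is cyclic of order 58, the number of elements of order d is φ(d) when d | 58 and 0 otherwise.
2 | 58, and φ(2) = 2 − 1 = 1.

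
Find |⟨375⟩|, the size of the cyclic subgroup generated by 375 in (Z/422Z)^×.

Since 375 ∈ (Z/422Z)^×, its order divides φ(422) = φ(2)·φ(211) = 1·210 = 210 = 2 · 3 · 5 · 7.
Divisors of 210: 1, 2, 3, 5, 6, 7, 10, 14, 15, 21, 30, 35, 42, 70, 105, 210.
Check 375^d mod 422 for each divisor in increasing order:
375^1 ≡ 375 (mod 422)
375^2 ≡ 99 (mod 422)
375^3 ≡ 411 (mod 422)
375^5 ≡ 177 (mod 422)
375^6 ≡ 121 (mod 422)
375^7 ≡ 221 (mod 422)
375^10 ≡ 101 (mod 422)
375^14 ≡ 311 (mod 422)
375^15 ≡ 153 (mod 422)
375^21 ≡ 367 (mod 422)
375^30 ≡ 199 (mod 422)
375^35 ≡ 197 (mod 422)
375^42 ≡ 71 (mod 422)
375^70 ≡ 407 (mod 422)
375^105 ≡ 421 (mod 422)
375^210 ≡ 1 (mod 422) ✓
Therefore the multiplicative order of 375 modulo 422 is 210.

210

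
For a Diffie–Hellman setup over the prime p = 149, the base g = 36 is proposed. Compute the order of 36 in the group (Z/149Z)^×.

The order of 36 must divide φ(149) = 149 − 1 = 148 = 2^2 · 37.
Divisors of 148: 1, 2, 4, 37, 74, 148.
Evaluate successive powers at the divisors of 148:
36^1 ≡ 36 (mod 149)
36^2 ≡ 104 (mod 149)
36^4 ≡ 88 (mod 149)
36^37 ≡ 1 (mod 149) ✓
Therefore the multiplicative order of 36 modulo 149 is 37.

37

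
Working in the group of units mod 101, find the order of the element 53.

The order of 53 must divide φ(101) = 101 − 1 = 100 = 2^2 · 5^2.
Divisors of 100: 1, 2, 4, 5, 10, 20, 25, 50, 100.
Test each divisor d:
53^1 ≡ 53 (mod 101)
53^2 ≡ 82 (mod 101)
53^4 ≡ 58 (mod 101)
53^5 ≡ 44 (mod 101)
53^10 ≡ 17 (mod 101)
53^20 ≡ 87 (mod 101)
53^25 ≡ 91 (mod 101)
53^50 ≡ 100 (mod 101)
53^100 ≡ 1 (mod 101) ✓
The smallest such exponent is 100, so the order of 53 is 100.

100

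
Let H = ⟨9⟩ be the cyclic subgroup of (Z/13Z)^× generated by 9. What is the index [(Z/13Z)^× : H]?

Since 9 ∈ (Z/13Z)^×, its order divides φ(13) = 13 − 1 = 12 = 2^2 · 3.
Divisors of 12: 1, 2, 3, 4, 6, 12.
Test each divisor d:
9^1 ≡ 9 (mod 13)
9^2 ≡ 3 (mod 13)
9^3 ≡ 1 (mod 13) ✓
So ord_13(9) = 3, hence |⟨9⟩| = 3.
The index is φ(13) / ord(9) = 12 / 3 = 4.

4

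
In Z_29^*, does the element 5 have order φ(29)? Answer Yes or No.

No

φ(29) = 29 − 1 = 28 = 2^2 · 7.
An element g generates (Z/29Z)^× iff g^(28/q) ≢ 1 (mod 29) for each prime q ∈ {2, 7}.
5^14 ≡ 1 (mod 29)  [q = 2: ≡ 1 ✗]
5^4 ≡ 16 (mod 29)  [q = 7: ≢ 1 ✓]
The check at q = 2 fails, so 5 generates a proper subgroup.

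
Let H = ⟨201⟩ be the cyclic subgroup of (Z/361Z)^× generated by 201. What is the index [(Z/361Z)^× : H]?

6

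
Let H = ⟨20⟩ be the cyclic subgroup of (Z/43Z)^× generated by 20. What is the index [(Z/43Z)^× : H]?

By Lagrange's theorem, ord_43(20) divides φ(43) = 43 − 1 = 42 = 2 · 3 · 7.
Divisors of 42: 1, 2, 3, 6, 7, 14, 21, 42.
Compute 20^d (mod 43) for the divisors d until we hit 1:
20^1 ≡ 20
20^2 ≡ 13
20^3 ≡ 2
20^6 ≡ 4
20^7 ≡ 37
20^14 ≡ 36
20^21 ≡ 42
20^42 ≡ 1
The order of 20 is 42, so the subgroup it generates has 42 elements.
[(Z/43Z)^× : ⟨20⟩] = 42/42 = 1.

1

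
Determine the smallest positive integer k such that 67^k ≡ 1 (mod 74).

18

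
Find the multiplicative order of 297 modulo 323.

By Lagrange's theorem, ord_323(297) divides φ(323) = φ(17·19) = (17−1)·(19−1) = 16·18 = 288 = 2^5 · 3^2.
Divisors of 288: 1, 2, 3, 4, 6, 8, 9, 12, 16, 18, 24, 32, 36, 48, 72, 96, 144, 288.
Test each divisor d:
297^1 ≡ 297
297^2 ≡ 30
297^3 ≡ 189
297^4 ≡ 254
297^6 ≡ 191
297^8 ≡ 239
297^9 ≡ 246
297^12 ≡ 305
297^16 ≡ 273
297^18 ≡ 115
297^24 ≡ 1
The smallest such exponent is 24, so the order of 297 is 24.

24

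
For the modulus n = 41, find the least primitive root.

6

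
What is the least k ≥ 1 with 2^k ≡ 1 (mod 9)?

By Lagrange's theorem, ord_9(2) divides φ(9) = φ(3^2) = 3·(3−1) = 6 = 2 · 3.
Divisors of 6: 1, 2, 3, 6.
Check 2^d mod 9 for each divisor in increasing order:
2^1 ≡ 2
2^2 ≡ 4
2^3 ≡ 8
2^6 ≡ 1
So ord_9(2) = 6.

6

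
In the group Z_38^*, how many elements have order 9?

φ(38) = φ(2)·φ(19) = 1·18 = 18 = 2 · 3^2.
In a cyclic group of order 18, there are φ(d) elements of order d for each divisor d of 18, and zero for non-divisors.
9 = 3^2 divides 18, and φ(9) = 6.

6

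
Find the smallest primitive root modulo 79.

3

φ(79) = 79 − 1 = 78 = 2 · 3 · 13.
g is a primitive root iff g^(78/q) ≢ 1 (mod 79) for each prime q ∈ {2, 3, 13}.
g = 2: 2^39 ≡ 1 — hits 1, so not a primitive root.
g = 3: 3^39 ≡ 78; 3^26 ≡ 23; 3^6 ≡ 18 — none is 1, so 3 is a primitive root.
Hence the least primitive root of 79 is 3.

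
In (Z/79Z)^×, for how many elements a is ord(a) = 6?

2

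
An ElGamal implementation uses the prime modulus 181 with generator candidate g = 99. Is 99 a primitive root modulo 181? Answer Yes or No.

φ(181) = 181 − 1 = 180 = 2^2 · 3^2 · 5.
An element g generates (Z/181Z)^× iff g^(180/q) ≢ 1 (mod 181) for each prime q ∈ {2, 3, 5}.
99^90 ≡ 1 (mod 181)  [q = 2: ≡ 1 ✗]
99^60 ≡ 1 (mod 181)  [q = 3: ≡ 1 ✗]
99^36 ≡ 135 (mod 181)  [q = 5: ≢ 1 ✓]
The check at q = 2 fails, so 99 generates a proper subgroup.

No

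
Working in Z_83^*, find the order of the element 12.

Since 12 ∈ (Z/83Z)^×, its order divides φ(83) = 83 − 1 = 82 = 2 · 41.
Divisors of 82: 1, 2, 41, 82.
Test each divisor d:
12^1 ≡ 12 (mod 83)
12^2 ≡ 61 (mod 83)
12^41 ≡ 1 (mod 83) ✓
Hence ord(12) = 41.

41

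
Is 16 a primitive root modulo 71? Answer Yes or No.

No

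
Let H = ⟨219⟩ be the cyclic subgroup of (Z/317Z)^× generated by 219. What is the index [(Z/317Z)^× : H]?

1

By Lagrange's theorem, ord_317(219) divides φ(317) = 317 − 1 = 316 = 2^2 · 79.
Divisors of 316: 1, 2, 4, 79, 158, 316.
Check 219^d mod 317 for each divisor in increasing order:
219^1 ≡ 219 (mod 317)
219^2 ≡ 94 (mod 317)
219^4 ≡ 277 (mod 317)
219^79 ≡ 114 (mod 317)
219^158 ≡ 316 (mod 317)
219^316 ≡ 1 (mod 317) ✓
So ord_317(219) = 316, hence |⟨219⟩| = 316.
The index is φ(317) / ord(219) = 316 / 316 = 1.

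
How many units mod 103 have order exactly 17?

16

φ(103) = 103 − 1 = 102 = 2 · 3 · 17.
In a cyclic group of order 102, there are φ(d) elements of order d for each divisor d of 102, and zero for non-divisors.
17 | 102, and φ(17) = 17 − 1 = 16.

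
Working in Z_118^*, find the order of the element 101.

58

The order of 101 must divide φ(118) = φ(2)·φ(59) = 1·58 = 58 = 2 · 29.
Divisors of 58: 1, 2, 29, 58.
Compute 101^d (mod 118) for the divisors d until we hit 1:
101^1 ≡ 101 (mod 118)
101^2 ≡ 53 (mod 118)
101^29 ≡ 117 (mod 118)
101^58 ≡ 1 (mod 118) ✓
The smallest such exponent is 58, so the order of 101 is 58.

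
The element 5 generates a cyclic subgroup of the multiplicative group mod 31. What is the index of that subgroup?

ord(5) | φ(31) = 31 − 1 = 30 = 2 · 3 · 5.
Divisors of 30: 1, 2, 3, 5, 6, 10, 15, 30.
Evaluate successive powers at the divisors of 30:
5^1 ≡ 5 (mod 31)
5^2 ≡ 25 (mod 31)
5^3 ≡ 1 (mod 31) ✓
Thus |⟨5⟩| = ord(5) = 3.
Index = |(Z/31Z)^×| / |⟨5⟩| = 30 / 3 = 10.

10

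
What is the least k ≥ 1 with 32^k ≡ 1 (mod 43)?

14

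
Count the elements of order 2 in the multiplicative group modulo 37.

1

φ(37) = 37 − 1 = 36 = 2^2 · 3^2.
In a cyclic group of order 36, there are φ(d) elements of order d for each divisor d of 36, and zero for non-divisors.
2 | 36, and φ(2) = 2 − 1 = 1.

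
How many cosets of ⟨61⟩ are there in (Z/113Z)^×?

2

ord(61) | φ(113) = 113 − 1 = 112 = 2^4 · 7.
Divisors of 112: 1, 2, 4, 7, 8, 14, 16, 28, 56, 112.
Evaluate successive powers at the divisors of 112:
61^1 ≡ 61 (mod 113)
61^2 ≡ 105 (mod 113)
61^4 ≡ 64 (mod 113)
61^7 ≡ 69 (mod 113)
61^8 ≡ 28 (mod 113)
61^14 ≡ 15 (mod 113)
61^16 ≡ 106 (mod 113)
61^28 ≡ 112 (mod 113)
61^56 ≡ 1 (mod 113) ✓
The order of 61 is 56, so the subgroup it generates has 56 elements.
Index = |(Z/113Z)^×| / |⟨61⟩| = 112 / 56 = 2.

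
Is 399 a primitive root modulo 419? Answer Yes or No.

φ(419) = 419 − 1 = 418 = 2 · 11 · 19.
An element g generates (Z/419Z)^× iff g^(418/q) ≢ 1 (mod 419) for each prime q ∈ {2, 11, 19}.
399^209 ≡ 418 (mod 419)  [q = 2: ≢ 1 ✓]
399^38 ≡ 69 (mod 419)  [q = 11: ≢ 1 ✓]
399^22 ≡ 306 (mod 419)  [q = 19: ≢ 1 ✓]
Every test exponent gives a nontrivial residue, hence 399 generates the full group.

Yes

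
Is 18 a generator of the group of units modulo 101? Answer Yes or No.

φ(101) = 101 − 1 = 100 = 2^2 · 5^2.
18 is a primitive root mod 101 iff 18^(φ(101)/q) ≢ 1 for every prime q | φ(101), i.e. q ∈ {2, 5}.
18^50 ≡ 100 (mod 101)  [q = 2: ≢ 1 ✓]
18^20 ≡ 84 (mod 101)  [q = 5: ≢ 1 ✓]
All checks pass, so 18 has order 100 and is a primitive root modulo 101.

Yes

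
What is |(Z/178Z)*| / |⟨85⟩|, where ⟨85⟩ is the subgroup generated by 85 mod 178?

4

Since 85 ∈ (Z/178Z)^×, its order divides φ(178) = φ(2)·φ(89) = 1·88 = 88 = 2^3 · 11.
Divisors of 88: 1, 2, 4, 8, 11, 22, 44, 88.
Compute 85^d (mod 178) for the divisors d until we hit 1:
85^1 ≡ 85
85^2 ≡ 105
85^4 ≡ 167
85^8 ≡ 121
85^11 ≡ 177
85^22 ≡ 1
The order of 85 is 22, so the subgroup it generates has 22 elements.
The index is φ(178) / ord(85) = 88 / 22 = 4.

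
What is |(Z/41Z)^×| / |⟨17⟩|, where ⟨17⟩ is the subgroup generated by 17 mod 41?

By Lagrange's theorem, ord_41(17) divides φ(41) = 41 − 1 = 40 = 2^3 · 5.
Divisors of 40: 1, 2, 4, 5, 8, 10, 20, 40.
Evaluate successive powers at the divisors of 40:
17^1 ≡ 17 (mod 41)
17^2 ≡ 2 (mod 41)
17^4 ≡ 4 (mod 41)
17^5 ≡ 27 (mod 41)
17^8 ≡ 16 (mod 41)
17^10 ≡ 32 (mod 41)
17^20 ≡ 40 (mod 41)
17^40 ≡ 1 (mod 41) ✓
The order of 17 is 40, so the subgroup it generates has 40 elements.
The index is φ(41) / ord(17) = 40 / 40 = 1.

1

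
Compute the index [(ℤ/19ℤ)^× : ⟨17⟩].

2

Since 17 ∈ (Z/19Z)^×, its order divides φ(19) = 19 − 1 = 18 = 2 · 3^2.
Divisors of 18: 1, 2, 3, 6, 9, 18.
Compute 17^d (mod 19) for the divisors d until we hit 1:
17^1 ≡ 17
17^2 ≡ 4
17^3 ≡ 11
17^6 ≡ 7
17^9 ≡ 1
So ord_19(17) = 9, hence |⟨17⟩| = 9.
Index = |(Z/19Z)^×| / |⟨17⟩| = 18 / 9 = 2.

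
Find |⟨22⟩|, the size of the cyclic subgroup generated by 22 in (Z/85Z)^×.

Since 22 ∈ (Z/85Z)^×, its order divides φ(85) = φ(5·17) = (5−1)·(17−1) = 4·16 = 64 = 2^6.
Divisors of 64: 1, 2, 4, 8, 16, 32, 64.
Compute 22^d (mod 85) for the divisors d until we hit 1:
22^1 ≡ 22
22^2 ≡ 59
22^4 ≡ 81
22^8 ≡ 16
22^16 ≡ 1
Hence ord(22) = 16.

16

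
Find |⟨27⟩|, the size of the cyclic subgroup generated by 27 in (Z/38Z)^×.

By Lagrange's theorem, ord_38(27) divides φ(38) = φ(2)·φ(19) = 1·18 = 18 = 2 · 3^2.
Divisors of 18: 1, 2, 3, 6, 9, 18.
Test each divisor d:
27^1 ≡ 27
27^2 ≡ 7
27^3 ≡ 37
27^6 ≡ 1
The smallest such exponent is 6, so the order of 27 is 6.

6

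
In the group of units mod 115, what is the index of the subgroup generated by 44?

The order of 44 must divide φ(115) = φ(5·23) = (5−1)·(23−1) = 4·22 = 88 = 2^3 · 11.
Divisors of 88: 1, 2, 4, 8, 11, 22, 44, 88.
Test each divisor d:
44^1 ≡ 44 (mod 115)
44^2 ≡ 96 (mod 115)
44^4 ≡ 16 (mod 115)
44^8 ≡ 26 (mod 115)
44^11 ≡ 114 (mod 115)
44^22 ≡ 1 (mod 115) ✓
Thus |⟨44⟩| = ord(44) = 22.
[(Z/115Z)^× : ⟨44⟩] = 88/22 = 4.

4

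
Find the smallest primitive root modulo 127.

3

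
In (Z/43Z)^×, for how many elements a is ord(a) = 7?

6

φ(43) = 43 − 1 = 42 = 2 · 3 · 7.
(Z/43Z)^× is cyclic (|G| = 42); a cyclic group of order m has exactly φ(d) elements of each order d | m, and none otherwise.
7 | 42, and φ(7) = 7 − 1 = 6.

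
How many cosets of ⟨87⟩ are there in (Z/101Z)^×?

Since 87 ∈ (Z/101Z)^×, its order divides φ(101) = 101 − 1 = 100 = 2^2 · 5^2.
Divisors of 100: 1, 2, 4, 5, 10, 20, 25, 50, 100.
Evaluate successive powers at the divisors of 100:
87^1 ≡ 87 (mod 101)
87^2 ≡ 95 (mod 101)
87^4 ≡ 36 (mod 101)
87^5 ≡ 1 (mod 101) ✓
The order of 87 is 5, so the subgroup it generates has 5 elements.
Index = |(Z/101Z)^×| / |⟨87⟩| = 100 / 5 = 20.

20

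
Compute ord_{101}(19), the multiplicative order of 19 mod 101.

25

ord(19) | φ(101) = 101 − 1 = 100 = 2^2 · 5^2.
Divisors of 100: 1, 2, 4, 5, 10, 20, 25, 50, 100.
Compute 19^d (mod 101) for the divisors d until we hit 1:
19^1 ≡ 19 (mod 101)
19^2 ≡ 58 (mod 101)
19^4 ≡ 31 (mod 101)
19^5 ≡ 84 (mod 101)
19^10 ≡ 87 (mod 101)
19^20 ≡ 95 (mod 101)
19^25 ≡ 1 (mod 101) ✓
Therefore the multiplicative order of 19 modulo 101 is 25.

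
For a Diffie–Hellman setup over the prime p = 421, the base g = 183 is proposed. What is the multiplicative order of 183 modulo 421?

ord(183) | φ(421) = 421 − 1 = 420 = 2^2 · 3 · 5 · 7.
Divisors of 420: 1, 2, 3, 4, 5, 6, 7, 10, 12, 14, 15, 20, 21, 28, 30, 35, 42, 60, 70, 84, 105, 140, 210, 420.
Evaluate successive powers at the divisors of 420:
183^1 ≡ 183 (mod 421)
183^2 ≡ 230 (mod 421)
183^3 ≡ 411 (mod 421)
183^4 ≡ 275 (mod 421)
183^5 ≡ 226 (mod 421)
183^6 ≡ 100 (mod 421)
183^7 ≡ 197 (mod 421)
183^10 ≡ 135 (mod 421)
183^12 ≡ 317 (mod 421)
183^14 ≡ 77 (mod 421)
183^15 ≡ 198 (mod 421)
183^20 ≡ 122 (mod 421)
183^21 ≡ 13 (mod 421)
183^28 ≡ 35 (mod 421)
183^30 ≡ 51 (mod 421)
183^35 ≡ 159 (mod 421)
183^42 ≡ 169 (mod 421)
183^60 ≡ 75 (mod 421)
183^70 ≡ 21 (mod 421)
183^84 ≡ 354 (mod 421)
183^105 ≡ 392 (mod 421)
183^140 ≡ 20 (mod 421)
183^210 ≡ 420 (mod 421)
183^420 ≡ 1 (mod 421) ✓
So ord_421(183) = 420.

420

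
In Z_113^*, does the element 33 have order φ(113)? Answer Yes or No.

φ(113) = 113 − 1 = 112 = 2^4 · 7.
Test 33^(112/q) mod 113 for each prime factor q of 112:
33^56 ≡ 112 (mod 113)  [q = 2: ≢ 1 ✓]
33^16 ≡ 109 (mod 113)  [q = 7: ≢ 1 ✓]
All checks pass, so 33 has order 112 and is a primitive root modulo 113.

Yes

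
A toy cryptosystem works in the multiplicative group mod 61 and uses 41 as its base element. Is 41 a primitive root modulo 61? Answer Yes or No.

No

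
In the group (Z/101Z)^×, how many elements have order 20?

8

φ(101) = 101 − 1 = 100 = 2^2 · 5^2.
In a cyclic group of order 100, there are φ(d) elements of order d for each divisor d of 100, and zero for non-divisors.
20 = 2^2 · 5 divides 100, and φ(20) = 8.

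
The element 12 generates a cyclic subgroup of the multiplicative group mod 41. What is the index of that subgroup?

1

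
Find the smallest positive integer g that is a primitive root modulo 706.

3

φ(706) = φ(2)·φ(353) = 1·352 = 352 = 2^5 · 11.
Test candidates g = 2, 3, … against the prime factors q ∈ {2, 11} of φ(706): g is a generator iff g^(352/q) ≢ 1 for every such q.
g = 2: gcd(2, 706) = 2 > 1, not a unit — skip.
g = 3: 3^176 ≡ 705; 3^32 ≡ 493 — none is 1, so 3 is a primitive root.
So 3 is the smallest generator of (Z/706Z)^×.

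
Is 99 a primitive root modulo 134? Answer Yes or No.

Yes

φ(134) = φ(2)·φ(67) = 1·66 = 66 = 2 · 3 · 11.
An element g generates (Z/134Z)^× iff g^(66/q) ≢ 1 (mod 134) for each prime q ∈ {2, 3, 11}.
99^33 ≡ 133 (mod 134)  [q = 2: ≢ 1 ✓]
99^22 ≡ 29 (mod 134)  [q = 3: ≢ 1 ✓]
99^6 ≡ 25 (mod 134)  [q = 11: ≢ 1 ✓]
Every test exponent gives a nontrivial residue, hence 99 generates the full group.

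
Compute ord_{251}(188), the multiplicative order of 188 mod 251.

ord(188) | φ(251) = 251 − 1 = 250 = 2 · 5^3.
Divisors of 250: 1, 2, 5, 10, 25, 50, 125, 250.
Compute 188^d (mod 251) for the divisors d until we hit 1:
188^1 ≡ 188 (mod 251)
188^2 ≡ 204 (mod 251)
188^5 ≡ 138 (mod 251)
188^10 ≡ 219 (mod 251)
188^25 ≡ 250 (mod 251)
188^50 ≡ 1 (mod 251) ✓
Therefore the multiplicative order of 188 modulo 251 is 50.

50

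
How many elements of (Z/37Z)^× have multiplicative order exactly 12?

4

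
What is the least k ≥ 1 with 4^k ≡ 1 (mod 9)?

3

ord(4) | φ(9) = φ(3^2) = 3·(3−1) = 6 = 2 · 3.
Divisors of 6: 1, 2, 3, 6.
Test each divisor d:
4^1 ≡ 4 (mod 9)
4^2 ≡ 7 (mod 9)
4^3 ≡ 1 (mod 9) ✓
Therefore the multiplicative order of 4 modulo 9 is 3.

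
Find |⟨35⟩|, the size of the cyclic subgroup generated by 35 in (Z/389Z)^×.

The order of 35 must divide φ(389) = 389 − 1 = 388 = 2^2 · 97.
Divisors of 388: 1, 2, 4, 97, 194, 388.
Check 35^d mod 389 for each divisor in increasing order:
35^1 ≡ 35
35^2 ≡ 58
35^4 ≡ 252
35^97 ≡ 1
The smallest such exponent is 97, so the order of 35 is 97.

97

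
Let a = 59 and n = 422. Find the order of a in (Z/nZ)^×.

The order of 59 must divide φ(422) = φ(2)·φ(211) = 1·210 = 210 = 2 · 3 · 5 · 7.
Divisors of 210: 1, 2, 3, 5, 6, 7, 10, 14, 15, 21, 30, 35, 42, 70, 105, 210.
Check 59^d mod 422 for each divisor in increasing order:
59^1 ≡ 59
59^2 ≡ 105
59^3 ≡ 287
59^5 ≡ 173
59^6 ≡ 79
59^7 ≡ 19
59^10 ≡ 389
59^14 ≡ 361
59^15 ≡ 199
59^21 ≡ 107
59^30 ≡ 355
59^35 ≡ 225
59^42 ≡ 55
59^70 ≡ 407
59^105 ≡ 1
Therefore the multiplicative order of 59 modulo 422 is 105.

105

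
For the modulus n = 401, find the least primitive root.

3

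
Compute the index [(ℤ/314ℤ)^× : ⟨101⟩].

12

Since 101 ∈ (Z/314Z)^×, its order divides φ(314) = φ(2)·φ(157) = 1·156 = 156 = 2^2 · 3 · 13.
Divisors of 156: 1, 2, 3, 4, 6, 12, 13, 26, 39, 52, 78, 156.
Test each divisor d:
101^1 ≡ 101 (mod 314)
101^2 ≡ 153 (mod 314)
101^3 ≡ 67 (mod 314)
101^4 ≡ 173 (mod 314)
101^6 ≡ 93 (mod 314)
101^12 ≡ 171 (mod 314)
101^13 ≡ 1 (mod 314) ✓
The order of 101 is 13, so the subgroup it generates has 13 elements.
Index = |(Z/314Z)^×| / |⟨101⟩| = 156 / 13 = 12.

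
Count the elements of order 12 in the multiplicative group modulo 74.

φ(74) = φ(2)·φ(37) = 1·36 = 36 = 2^2 · 3^2.
In a cyclic group of order 36, there are φ(d) elements of order d for each divisor d of 36, and zero for non-divisors.
12 = 2^2 · 3 divides 36, and φ(12) = 4.

4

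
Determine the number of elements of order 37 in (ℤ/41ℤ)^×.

φ(41) = 41 − 1 = 40 = 2^3 · 5.
(Z/41Z)^× is cyclic (|G| = 40); a cyclic group of order m has exactly φ(d) elements of each order d | m, and none otherwise.
37 does not divide 40, so no element of (Z/41Z)^× has order 37.

0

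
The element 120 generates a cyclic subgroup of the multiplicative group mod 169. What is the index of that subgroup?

By Lagrange's theorem, ord_169(120) divides φ(169) = φ(13^2) = 13·(13−1) = 156 = 2^2 · 3 · 13.
Divisors of 156: 1, 2, 3, 4, 6, 12, 13, 26, 39, 52, 78, 156.
Check 120^d mod 169 for each divisor in increasing order:
120^1 ≡ 120 (mod 169)
120^2 ≡ 35 (mod 169)
120^3 ≡ 144 (mod 169)
120^4 ≡ 42 (mod 169)
120^6 ≡ 118 (mod 169)
120^12 ≡ 66 (mod 169)
120^13 ≡ 146 (mod 169)
120^26 ≡ 22 (mod 169)
120^39 ≡ 1 (mod 169) ✓
Thus |⟨120⟩| = ord(120) = 39.
Index = |(Z/169Z)^×| / |⟨120⟩| = 156 / 39 = 4.

4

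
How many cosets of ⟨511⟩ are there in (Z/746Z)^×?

2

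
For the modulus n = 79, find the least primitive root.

3

φ(79) = 79 − 1 = 78 = 2 · 3 · 13.
g is a primitive root iff g^(78/q) ≢ 1 (mod 79) for each prime q ∈ {2, 3, 13}.
g = 2: 2^39 ≡ 1 — hits 1, so not a primitive root.
g = 3: 3^39 ≡ 78; 3^26 ≡ 23; 3^6 ≡ 18 — none is 1, so 3 is a primitive root.
So 3 is the smallest generator of (Z/79Z)^×.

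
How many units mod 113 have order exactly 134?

0

φ(113) = 113 − 1 = 112 = 2^4 · 7.
Since (Z/113Z)^× is cyclic of order 112, the number of elements of order d is φ(d) when d | 112 and 0 otherwise.
Here 112 is not a multiple of 134, so there are no elements of order 134.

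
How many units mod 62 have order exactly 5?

4

φ(62) = φ(2)·φ(31) = 1·30 = 30 = 2 · 3 · 5.
(Z/62Z)^× is cyclic (|G| = 30); a cyclic group of order m has exactly φ(d) elements of each order d | m, and none otherwise.
5 | 30, and φ(5) = 5 − 1 = 4.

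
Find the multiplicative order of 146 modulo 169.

ord(146) | φ(169) = φ(13^2) = 13·(13−1) = 156 = 2^2 · 3 · 13.
Divisors of 156: 1, 2, 3, 4, 6, 12, 13, 26, 39, 52, 78, 156.
Check 146^d mod 169 for each divisor in increasing order:
146^1 ≡ 146
146^2 ≡ 22
146^3 ≡ 1
Therefore the multiplicative order of 146 modulo 169 is 3.

3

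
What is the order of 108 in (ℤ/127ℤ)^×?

6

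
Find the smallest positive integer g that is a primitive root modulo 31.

3

φ(31) = 31 − 1 = 30 = 2 · 3 · 5.
Test candidates g = 2, 3, … against the prime factors q ∈ {2, 3, 5} of φ(31): g is a generator iff g^(30/q) ≢ 1 for every such q.
g = 2: 2^15 ≡ 1 — hits 1, so not a primitive root.
g = 3: 3^15 ≡ 30; 3^10 ≡ 25; 3^6 ≡ 16 — none is 1, so 3 is a primitive root.
The smallest primitive root modulo 31 is 3.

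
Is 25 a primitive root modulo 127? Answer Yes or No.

No

φ(127) = 127 − 1 = 126 = 2 · 3^2 · 7.
An element g generates (Z/127Z)^× iff g^(126/q) ≢ 1 (mod 127) for each prime q ∈ {2, 3, 7}.
25^63 ≡ 1 (mod 127)  [q = 2: ≡ 1 ✗]
25^42 ≡ 1 (mod 127)  [q = 3: ≡ 1 ✗]
25^18 ≡ 32 (mod 127)  [q = 7: ≢ 1 ✓]
Since 25^63 ≡ 1, the order of 25 divides 63 < 126, so 25 is not a primitive root.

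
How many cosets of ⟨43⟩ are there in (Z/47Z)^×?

1

Since 43 ∈ (Z/47Z)^×, its order divides φ(47) = 47 − 1 = 46 = 2 · 23.
Divisors of 46: 1, 2, 23, 46.
Check 43^d mod 47 for each divisor in increasing order:
43^1 ≡ 43 (mod 47)
43^2 ≡ 16 (mod 47)
43^23 ≡ 46 (mod 47)
43^46 ≡ 1 (mod 47) ✓
The order of 43 is 46, so the subgroup it generates has 46 elements.
Index = |(Z/47Z)^×| / |⟨43⟩| = 46 / 46 = 1.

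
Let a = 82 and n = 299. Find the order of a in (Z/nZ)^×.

ord(82) | φ(299) = φ(13·23) = (13−1)·(23−1) = 12·22 = 264 = 2^3 · 3 · 11.
Divisors of 264: 1, 2, 3, 4, 6, 8, 11, 12, 22, 24, 33, 44, 66, 88, 132, 264.
Test each divisor d:
82^1 ≡ 82
82^2 ≡ 146
82^3 ≡ 12
82^4 ≡ 87
82^6 ≡ 144
82^8 ≡ 94
82^11 ≡ 231
82^12 ≡ 105
82^22 ≡ 139
82^24 ≡ 261
82^33 ≡ 116
82^44 ≡ 185
82^66 ≡ 1
So ord_299(82) = 66.

66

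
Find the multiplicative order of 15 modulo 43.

21

Since 15 ∈ (Z/43Z)^×, its order divides φ(43) = 43 − 1 = 42 = 2 · 3 · 7.
Divisors of 42: 1, 2, 3, 6, 7, 14, 21, 42.
Check 15^d mod 43 for each divisor in increasing order:
15^1 ≡ 15 (mod 43)
15^2 ≡ 10 (mod 43)
15^3 ≡ 21 (mod 43)
15^6 ≡ 11 (mod 43)
15^7 ≡ 36 (mod 43)
15^14 ≡ 6 (mod 43)
15^21 ≡ 1 (mod 43) ✓
Therefore the multiplicative order of 15 modulo 43 is 21.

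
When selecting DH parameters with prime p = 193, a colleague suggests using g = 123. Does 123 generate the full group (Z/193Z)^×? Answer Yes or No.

Yes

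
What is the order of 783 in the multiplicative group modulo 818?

408

ord(783) | φ(818) = φ(2)·φ(409) = 1·408 = 408 = 2^3 · 3 · 17.
Divisors of 408: 1, 2, 3, 4, 6, 8, 12, 17, 24, 34, 51, 68, 102, 136, 204, 408.
Test each divisor d:
783^1 ≡ 783 (mod 818)
783^2 ≡ 407 (mod 818)
783^3 ≡ 479 (mod 818)
783^4 ≡ 413 (mod 818)
783^6 ≡ 401 (mod 818)
783^8 ≡ 425 (mod 818)
783^12 ≡ 473 (mod 818)
783^17 ≡ 447 (mod 818)
783^24 ≡ 415 (mod 818)
783^34 ≡ 217 (mod 818)
783^51 ≡ 475 (mod 818)
783^68 ≡ 463 (mod 818)
783^102 ≡ 675 (mod 818)
783^136 ≡ 53 (mod 818)
783^204 ≡ 817 (mod 818)
783^408 ≡ 1 (mod 818) ✓
Hence ord(783) = 408.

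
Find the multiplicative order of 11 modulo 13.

12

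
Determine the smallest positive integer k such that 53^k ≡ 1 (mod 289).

136

Since 53 ∈ (Z/289Z)^×, its order divides φ(289) = φ(17^2) = 17·(17−1) = 272 = 2^4 · 17.
Divisors of 272: 1, 2, 4, 8, 16, 17, 34, 68, 136, 272.
Check 53^d mod 289 for each divisor in increasing order:
53^1 ≡ 53 (mod 289)
53^2 ≡ 208 (mod 289)
53^4 ≡ 203 (mod 289)
53^8 ≡ 171 (mod 289)
53^16 ≡ 52 (mod 289)
53^17 ≡ 155 (mod 289)
53^34 ≡ 38 (mod 289)
53^68 ≡ 288 (mod 289)
53^136 ≡ 1 (mod 289) ✓
The smallest such exponent is 136, so the order of 53 is 136.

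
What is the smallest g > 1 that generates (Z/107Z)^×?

2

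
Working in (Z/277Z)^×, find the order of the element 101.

276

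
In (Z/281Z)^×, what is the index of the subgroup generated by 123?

ord(123) | φ(281) = 281 − 1 = 280 = 2^3 · 5 · 7.
Divisors of 280: 1, 2, 4, 5, 7, 8, 10, 14, 20, 28, 35, 40, 56, 70, 140, 280.
Test each divisor d:
123^1 ≡ 123 (mod 281)
123^2 ≡ 236 (mod 281)
123^4 ≡ 58 (mod 281)
123^5 ≡ 109 (mod 281)
123^7 ≡ 153 (mod 281)
123^8 ≡ 273 (mod 281)
123^10 ≡ 79 (mod 281)
123^14 ≡ 86 (mod 281)
123^20 ≡ 59 (mod 281)
123^28 ≡ 90 (mod 281)
123^35 ≡ 1 (mod 281) ✓
Thus |⟨123⟩| = ord(123) = 35.
Index = |(Z/281Z)^×| / |⟨123⟩| = 280 / 35 = 8.

8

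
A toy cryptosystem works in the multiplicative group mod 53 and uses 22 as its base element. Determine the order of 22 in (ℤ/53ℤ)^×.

By Lagrange's theorem, ord_53(22) divides φ(53) = 53 − 1 = 52 = 2^2 · 13.
Divisors of 52: 1, 2, 4, 13, 26, 52.
Evaluate successive powers at the divisors of 52:
22^1 ≡ 22 (mod 53)
22^2 ≡ 7 (mod 53)
22^4 ≡ 49 (mod 53)
22^13 ≡ 23 (mod 53)
22^26 ≡ 52 (mod 53)
22^52 ≡ 1 (mod 53) ✓
So ord_53(22) = 52.

52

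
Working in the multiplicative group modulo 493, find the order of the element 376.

The order of 376 must divide φ(493) = φ(17·29) = (17−1)·(29−1) = 16·28 = 448 = 2^6 · 7.
Divisors of 448: 1, 2, 4, 7, 8, 14, 16, 28, 32, 56, 64, 112, 224, 448.
Evaluate successive powers at the divisors of 448:
376^1 ≡ 376 (mod 493)
376^2 ≡ 378 (mod 493)
376^4 ≡ 407 (mod 493)
376^7 ≡ 434 (mod 493)
376^8 ≡ 1 (mod 493) ✓
Therefore the multiplicative order of 376 modulo 493 is 8.

8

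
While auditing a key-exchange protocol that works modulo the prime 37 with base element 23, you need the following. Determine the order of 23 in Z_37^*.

12

Since 23 ∈ (Z/37Z)^×, its order divides φ(37) = 37 − 1 = 36 = 2^2 · 3^2.
Divisors of 36: 1, 2, 3, 4, 6, 9, 12, 18, 36.
Compute 23^d (mod 37) for the divisors d until we hit 1:
23^1 ≡ 23 (mod 37)
23^2 ≡ 11 (mod 37)
23^3 ≡ 31 (mod 37)
23^4 ≡ 10 (mod 37)
23^6 ≡ 36 (mod 37)
23^9 ≡ 6 (mod 37)
23^12 ≡ 1 (mod 37) ✓
Hence ord(23) = 12.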